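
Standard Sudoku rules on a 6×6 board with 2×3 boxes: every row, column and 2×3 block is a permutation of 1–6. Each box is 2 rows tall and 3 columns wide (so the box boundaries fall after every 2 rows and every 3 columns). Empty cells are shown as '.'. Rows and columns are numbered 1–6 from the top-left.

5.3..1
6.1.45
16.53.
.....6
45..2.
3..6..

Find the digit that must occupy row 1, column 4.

2

row 1, column 4 = 2: row 1 has {1,3,5}; col 4 has {5,6}; box has {1,4,5} → only 2 remains.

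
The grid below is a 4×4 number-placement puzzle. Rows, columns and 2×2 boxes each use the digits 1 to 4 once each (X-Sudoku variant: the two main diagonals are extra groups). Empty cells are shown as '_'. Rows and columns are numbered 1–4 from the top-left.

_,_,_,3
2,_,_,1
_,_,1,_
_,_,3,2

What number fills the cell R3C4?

R1C1 = 4 (sole candidate).
R1C2 = 1 (sole candidate).
R1C3 = 2 (sole candidate).
R2C2 = 3 (sole candidate).
R2C3 = 4 (sole candidate).
R3C1 = 3 (sole candidate).
R3C2 = 2 (sole candidate).
R3C4 = 4: row 3 has {1,2,3}; col 4 has {1,2,3}; box has {1,2,3} → only 4 remains.

4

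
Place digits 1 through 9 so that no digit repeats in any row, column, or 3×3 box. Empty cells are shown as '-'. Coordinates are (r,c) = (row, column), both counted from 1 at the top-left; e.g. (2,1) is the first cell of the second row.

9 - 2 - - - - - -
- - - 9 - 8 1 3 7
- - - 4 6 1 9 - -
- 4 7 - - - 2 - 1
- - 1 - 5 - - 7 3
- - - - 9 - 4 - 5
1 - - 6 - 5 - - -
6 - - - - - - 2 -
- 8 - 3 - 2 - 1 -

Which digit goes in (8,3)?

(2,5) = 2: row 2 has {1,3,7,8,9}; col 5 has {5,6,9}; box has {1,4,6,8,9} → only 2 remains.
(4,4) = 8: row 4 has {1,2,4,7}; col 4 has {3,4,6,9}; box has {5,9} → only 8 remains.
(4,5) = 3: row 4 has {1,2,4,7,8}; col 5 has {2,5,6,9}; box has {5,8,9} → only 3 remains.
(4,6) = 6: row 4 has {1,2,3,4,7,8}; col 6 has {1,2,5,8}; box has {3,5,8,9} → only 6 remains.
(4,8) = 9: row 4 has {1,2,3,4,6,7,8}; col 8 has {1,2,3,7}; box has {1,2,3,4,5,7} → only 9 remains.
(5,4) = 2: row 5 has {1,3,5,7}; col 4 has {3,4,6,8,9}; box has {3,5,6,8,9} → only 2 remains.
(5,6) = 4: row 5 has {1,2,3,5,7}; col 6 has {1,2,5,6,8}; box has {2,3,5,6,8,9} → only 4 remains.
(6,6) = 7: row 6 has {4,5,9}; col 6 has {1,2,4,5,6,8}; box has {2,3,4,5,6,8,9} → only 7 remains.
(8,6) = 9: row 8 has {2,6}; col 6 has {1,2,4,5,6,7,8}; box has {2,3,5,6} → only 9 remains.
(1,5) = 7: row 1 has {2,9}; col 5 has {2,3,5,6,9}; box has {1,2,4,6,8,9} → only 7 remains.
(1,6) = 3: row 1 has {2,7,9}; col 6 has {1,2,4,5,6,7,8,9}; box has {1,2,4,6,7,8,9} → only 3 remains.
(4,1) = 5: row 4 has {1,2,3,4,6,7,8,9}; col 1 has {1,6,9}; box has {1,4,7} → only 5 remains.
(5,1) = 8: row 5 has {1,2,3,4,5,7}; col 1 has {1,5,6,9}; box has {1,4,5,7} → only 8 remains.
(5,7) = 6: row 5 has {1,2,3,4,5,7,8}; col 7 has {1,2,4,9}; box has {1,2,3,4,5,7,9} → only 6 remains.
(6,4) = 1: row 6 has {4,5,7,9}; col 4 has {2,3,4,6,8,9}; box has {2,3,4,5,6,7,8,9} → only 1 remains.
(6,8) = 8: row 6 has {1,4,5,7,9}; col 8 has {1,2,3,7,9}; box has {1,2,3,4,5,6,7,9} → only 8 remains.
(7,8) = 4: row 7 has {1,5,6}; col 8 has {1,2,3,7,8,9}; box has {1,2} → only 4 remains.
(8,4) = 7: row 8 has {2,6,9}; col 4 has {1,2,3,4,6,8,9}; box has {2,3,5,6,9} → only 7 remains.
(8,9) = 8: row 8 has {2,6,7,9}; col 9 has {1,3,5,7}; box has {1,2,4} → only 8 remains.
(9,5) = 4: row 9 has {1,2,3,8}; col 5 has {2,3,5,6,7,9}; box has {2,3,5,6,7,9} → only 4 remains.
(1,4) = 5: row 1 has {2,3,7,9}; col 4 has {1,2,3,4,6,7,8,9}; box has {1,2,3,4,6,7,8,9} → only 5 remains.
(1,7) = 8: row 1 has {2,3,5,7,9}; col 7 has {1,2,4,6,9}; box has {1,3,7,9} → only 8 remains.
(1,8) = 6: row 1 has {2,3,5,7,8,9}; col 8 has {1,2,3,4,7,8,9}; box has {1,3,7,8,9} → only 6 remains.
(1,9) = 4: row 1 has {2,3,5,6,7,8,9}; col 9 has {1,3,5,7,8}; box has {1,3,6,7,8,9} → only 4 remains.
(2,1) = 4: row 2 has {1,2,3,7,8,9}; col 1 has {1,5,6,8,9}; box has {2,9} → only 4 remains.
(3,8) = 5: row 3 has {1,4,6,9}; col 8 has {1,2,3,4,6,7,8,9}; box has {1,3,4,6,7,8,9} → only 5 remains.
(3,9) = 2: row 3 has {1,4,5,6,9}; col 9 has {1,3,4,5,7,8}; box has {1,3,4,5,6,7,8,9} → only 2 remains.
(5,2) = 9: row 5 has {1,2,3,4,5,6,7,8}; col 2 has {4,8}; box has {1,4,5,7,8} → only 9 remains.
(7,5) = 8: row 7 has {1,4,5,6}; col 5 has {2,3,4,5,6,7,9}; box has {2,3,4,5,6,7,9} → only 8 remains.
(7,9) = 9: row 7 has {1,4,5,6,8}; col 9 has {1,2,3,4,5,7,8}; box has {1,2,4,8} → only 9 remains.
(8,5) = 1: row 8 has {2,6,7,8,9}; col 5 has {2,3,4,5,6,7,8,9}; box has {2,3,4,5,6,7,8,9} → only 1 remains.
(9,1) = 7: row 9 has {1,2,3,4,8}; col 1 has {1,4,5,6,8,9}; box has {1,6,8} → only 7 remains.
(9,7) = 5: row 9 has {1,2,3,4,7,8}; col 7 has {1,2,4,6,8,9}; box has {1,2,4,8,9} → only 5 remains.
(9,9) = 6: row 9 has {1,2,3,4,5,7,8}; col 9 has {1,2,3,4,5,7,8,9}; box has {1,2,4,5,8,9} → only 6 remains.
(1,2) = 1: row 1 has {2,3,4,5,6,7,8,9}; col 2 has {4,8,9}; box has {2,4,9} → only 1 remains.
(3,1) = 3: row 3 has {1,2,4,5,6,9}; col 1 has {1,4,5,6,7,8,9}; box has {1,2,4,9} → only 3 remains.
(3,2) = 7: row 3 has {1,2,3,4,5,6,9}; col 2 has {1,4,8,9}; box has {1,2,3,4,9} → only 7 remains.
(3,3) = 8: row 3 has {1,2,3,4,5,6,7,9}; col 3 has {1,2,7}; box has {1,2,3,4,7,9} → only 8 remains.
(6,1) = 2: row 6 has {1,4,5,7,8,9}; col 1 has {1,3,4,5,6,7,8,9}; box has {1,4,5,7,8,9} → only 2 remains.
(7,3) = 3: row 7 has {1,4,5,6,8,9}; col 3 has {1,2,7,8}; box has {1,6,7,8} → only 3 remains.
(7,7) = 7: row 7 has {1,3,4,5,6,8,9}; col 7 has {1,2,4,5,6,8,9}; box has {1,2,4,5,6,8,9} → only 7 remains.
(8,2) = 5: row 8 has {1,2,6,7,8,9}; col 2 has {1,4,7,8,9}; box has {1,3,6,7,8} → only 5 remains.
(8,3) = 4: row 8 has {1,2,5,6,7,8,9}; col 3 has {1,2,3,7,8}; box has {1,3,5,6,7,8} → only 4 remains.

4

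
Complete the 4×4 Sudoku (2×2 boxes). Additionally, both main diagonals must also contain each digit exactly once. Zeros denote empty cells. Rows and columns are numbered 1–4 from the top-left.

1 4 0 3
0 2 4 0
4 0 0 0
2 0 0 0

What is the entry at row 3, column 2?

row 1, column 3 = 2: row 1 has {1,3,4}; col 3 has {4}; box has {3,4} → only 2 remains.
row 2, column 1 = 3: row 2 has {2,4}; col 1 has {1,2,4}; box has {1,2,4} → only 3 remains.
row 2, column 4 = 1: row 2 has {2,3,4}; col 4 has {3}; box has {2,3,4} → only 1 remains.
row 3, column 2 = 1: row 3 has {4}; col 2 has {2,4}; box has {2,4}; anti-diagonal has {2,3,4} → only 1 remains.

1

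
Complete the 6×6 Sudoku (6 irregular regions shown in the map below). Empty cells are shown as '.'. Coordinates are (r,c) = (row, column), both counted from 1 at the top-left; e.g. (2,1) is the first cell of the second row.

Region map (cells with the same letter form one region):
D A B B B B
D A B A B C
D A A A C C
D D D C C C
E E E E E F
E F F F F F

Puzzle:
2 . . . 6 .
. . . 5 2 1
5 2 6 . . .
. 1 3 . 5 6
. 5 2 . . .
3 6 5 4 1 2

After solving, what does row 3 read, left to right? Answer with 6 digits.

526134

(2,3) = 4 (sole candidate).
(4,1) = 4 (sole candidate).
(4,4) = 2 (sole candidate).
(5,5) = 4 (sole candidate).
(5,6) = 3 (sole candidate).
(1,3) = 1 (sole candidate).
(1,4) = 3 (sole candidate).
(1,6) = 5 (sole candidate).
(2,1) = 6 (sole candidate).
(2,2) = 3 (sole candidate).
(3,4) = 1: row 3 has {2,5,6}; col 4 has {2,3,4,5}; region has {2,3,5,6} → only 1 remains.
(3,5) = 3: row 3 has {1,2,5,6}; col 5 has {1,2,4,5,6}; region has {1,2,5,6} → only 3 remains.
(3,6) = 4: row 3 has {1,2,3,5,6}; col 6 has {1,2,3,5,6}; region has {1,2,3,5,6} → only 4 remains.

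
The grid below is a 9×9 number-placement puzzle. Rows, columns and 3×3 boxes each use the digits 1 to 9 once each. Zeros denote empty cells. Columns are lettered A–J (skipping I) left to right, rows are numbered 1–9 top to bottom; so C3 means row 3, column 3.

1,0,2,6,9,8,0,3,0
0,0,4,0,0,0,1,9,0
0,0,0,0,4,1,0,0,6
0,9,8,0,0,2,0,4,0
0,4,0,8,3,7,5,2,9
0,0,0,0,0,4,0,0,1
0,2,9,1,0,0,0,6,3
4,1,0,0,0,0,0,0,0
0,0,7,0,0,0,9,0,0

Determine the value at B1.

5

D4 = 5: row 4 has {2,4,8,9}; col 4 has {1,6,8}; box has {2,3,4,7,8} → only 5 remains.
J4 = 7: row 4 has {2,4,5,8,9}; col 9 has {1,3,6,9}; box has {1,2,4,5,9} → only 7 remains.
A5 = 6: row 5 has {2,3,4,5,7,8,9}; col 1 has {1,4}; box has {4,8,9} → only 6 remains.
C5 = 1: row 5 has {2,3,4,5,6,7,8,9}; col 3 has {2,4,7,8,9}; box has {4,6,8,9} → only 1 remains.
D6 = 9: row 6 has {1,4}; col 4 has {1,5,6,8}; box has {2,3,4,5,7,8} → only 9 remains.
E6 = 6: row 6 has {1,4,9}; col 5 has {3,4,9}; box has {2,3,4,5,7,8,9} → only 6 remains.
H6 = 8: row 6 has {1,4,6,9}; col 8 has {2,3,4,6,9}; box has {1,2,4,5,7,9} → only 8 remains.
F7 = 5: row 7 has {1,2,3,6,9}; col 6 has {1,2,4,7,8}; box has {1} → only 5 remains.
F2 = 3: row 2 has {1,4,9}; col 6 has {1,2,4,5,7,8}; box has {1,4,6,8,9} → only 3 remains.
A4 = 3: row 4 has {2,4,5,7,8,9}; col 1 has {1,4,6}; box has {1,4,6,8,9} → only 3 remains.
E4 = 1: row 4 has {2,3,4,5,7,8,9}; col 5 has {3,4,6,9}; box has {2,3,4,5,6,7,8,9} → only 1 remains.
G4 = 6: row 4 has {1,2,3,4,5,7,8,9}; col 7 has {1,5,9}; box has {1,2,4,5,7,8,9} → only 6 remains.
C6 = 5: row 6 has {1,4,6,8,9}; col 3 has {1,2,4,7,8,9}; box has {1,3,4,6,8,9} → only 5 remains.
G6 = 3: row 6 has {1,4,5,6,8,9}; col 7 has {1,5,6,9}; box has {1,2,4,5,6,7,8,9} → only 3 remains.
A7 = 8: row 7 has {1,2,3,5,6,9}; col 1 has {1,3,4,6}; box has {1,2,4,7,9} → only 8 remains.
E7 = 7: row 7 has {1,2,3,5,6,8,9}; col 5 has {1,3,4,6,9}; box has {1,5} → only 7 remains.
G7 = 4: row 7 has {1,2,3,5,6,7,8,9}; col 7 has {1,3,5,6,9}; box has {3,6,9} → only 4 remains.
A9 = 5: row 9 has {7,9}; col 1 has {1,3,4,6,8}; box has {1,2,4,7,8,9} → only 5 remains.
F9 = 6: row 9 has {5,7,9}; col 6 has {1,2,3,4,5,7,8}; box has {1,5,7} → only 6 remains.
H9 = 1: row 9 has {5,6,7,9}; col 8 has {2,3,4,6,8,9}; box has {3,4,6,9} → only 1 remains.
G1 = 7: row 1 has {1,2,3,6,8,9}; col 7 has {1,3,4,5,6,9}; box has {1,3,6,9} → only 7 remains.
A2 = 7: row 2 has {1,3,4,9}; col 1 has {1,3,4,5,6,8}; box has {1,2,4} → only 7 remains.
D2 = 2: row 2 has {1,3,4,7,9}; col 4 has {1,5,6,8,9}; box has {1,3,4,6,8,9} → only 2 remains.
E2 = 5: row 2 has {1,2,3,4,7,9}; col 5 has {1,3,4,6,7,9}; box has {1,2,3,4,6,8,9} → only 5 remains.
J2 = 8: row 2 has {1,2,3,4,5,7,9}; col 9 has {1,3,6,7,9}; box has {1,3,6,7,9} → only 8 remains.
A3 = 9: row 3 has {1,4,6}; col 1 has {1,3,4,5,6,7,8}; box has {1,2,4,7} → only 9 remains.
C3 = 3: row 3 has {1,4,6,9}; col 3 has {1,2,4,5,7,8,9}; box has {1,2,4,7,9} → only 3 remains.
D3 = 7: row 3 has {1,3,4,6,9}; col 4 has {1,2,5,6,8,9}; box has {1,2,3,4,5,6,8,9} → only 7 remains.
G3 = 2: row 3 has {1,3,4,6,7,9}; col 7 has {1,3,4,5,6,7,9}; box has {1,3,6,7,8,9} → only 2 remains.
H3 = 5: row 3 has {1,2,3,4,6,7,9}; col 8 has {1,2,3,4,6,8,9}; box has {1,2,3,6,7,8,9} → only 5 remains.
A6 = 2: row 6 has {1,3,4,5,6,8,9}; col 1 has {1,3,4,5,6,7,8,9}; box has {1,3,4,5,6,8,9} → only 2 remains.
B6 = 7: row 6 has {1,2,3,4,5,6,8,9}; col 2 has {1,2,4,9}; box has {1,2,3,4,5,6,8,9} → only 7 remains.
C8 = 6: row 8 has {1,4}; col 3 has {1,2,3,4,5,7,8,9}; box has {1,2,4,5,7,8,9} → only 6 remains.
D8 = 3: row 8 has {1,4,6}; col 4 has {1,2,5,6,7,8,9}; box has {1,5,6,7} → only 3 remains.
F8 = 9: row 8 has {1,3,4,6}; col 6 has {1,2,3,4,5,6,7,8}; box has {1,3,5,6,7} → only 9 remains.
G8 = 8: row 8 has {1,3,4,6,9}; col 7 has {1,2,3,4,5,6,7,9}; box has {1,3,4,6,9} → only 8 remains.
H8 = 7: row 8 has {1,3,4,6,8,9}; col 8 has {1,2,3,4,5,6,8,9}; box has {1,3,4,6,8,9} → only 7 remains.
B9 = 3: row 9 has {1,5,6,7,9}; col 2 has {1,2,4,7,9}; box has {1,2,4,5,6,7,8,9} → only 3 remains.
D9 = 4: row 9 has {1,3,5,6,7,9}; col 4 has {1,2,3,5,6,7,8,9}; box has {1,3,5,6,7,9} → only 4 remains.
J9 = 2: row 9 has {1,3,4,5,6,7,9}; col 9 has {1,3,6,7,8,9}; box has {1,3,4,6,7,8,9} → only 2 remains.
B1 = 5: row 1 has {1,2,3,6,7,8,9}; col 2 has {1,2,3,4,7,9}; box has {1,2,3,4,7,9} → only 5 remains.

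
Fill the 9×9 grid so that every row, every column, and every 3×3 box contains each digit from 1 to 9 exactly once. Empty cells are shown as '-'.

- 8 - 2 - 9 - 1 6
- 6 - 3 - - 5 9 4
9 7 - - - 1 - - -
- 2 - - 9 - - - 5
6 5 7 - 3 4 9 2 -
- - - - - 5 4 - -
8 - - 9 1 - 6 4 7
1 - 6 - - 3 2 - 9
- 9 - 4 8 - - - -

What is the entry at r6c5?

2

r2c1 = 2 (sole candidate).
r2c3 = 1 (sole candidate).
r2c5 = 7 (sole candidate).
r2c6 = 8 (sole candidate).
r6c1 = 3 (sole candidate).
r6c2 = 1 (sole candidate).
r6c9 = 8 (sole candidate).
r7c2 = 3 (sole candidate).
r7c6 = 2 (sole candidate).
r8c2 = 4 (sole candidate).
r8c5 = 5 (sole candidate).
r8c8 = 8 (sole candidate).
r1c5 = 4 (sole candidate).
r3c5 = 6 (sole candidate).
r3c8 = 3 (sole candidate).
r3c9 = 2 (sole candidate).
r4c1 = 4 (sole candidate).
r4c3 = 8 (sole candidate).
r5c9 = 1 (sole candidate).
r6c3 = 9 (sole candidate).
r6c5 = 2: row 6 has {1,3,4,5,8,9}; col 5 has {1,3,4,5,6,7,8,9}; box has {3,4,5,9} → only 2 remains.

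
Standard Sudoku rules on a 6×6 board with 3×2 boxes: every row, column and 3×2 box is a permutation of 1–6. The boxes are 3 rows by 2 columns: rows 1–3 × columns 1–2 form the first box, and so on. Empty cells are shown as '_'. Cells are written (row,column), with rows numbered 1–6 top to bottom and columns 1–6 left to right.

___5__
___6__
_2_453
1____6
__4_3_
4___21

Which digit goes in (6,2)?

(3,1) = 6: row 3 has {2,3,4,5}; col 1 has {1,4}; box has {2} → only 6 remains.
(3,3) = 1: row 3 has {2,3,4,5,6}; col 3 has {4}; box has {4,5,6} → only 1 remains.
(4,5) = 4: row 4 has {1,6}; col 5 has {2,3,5}; box has {1,2,3,6} → only 4 remains.
(5,6) = 5: row 5 has {3,4}; col 6 has {1,3,6}; box has {1,2,3,4,6} → only 5 remains.
(6,4) = 3: row 6 has {1,2,4}; col 4 has {4,5,6}; box has {4} → only 3 remains.
(1,1) = 3: row 1 has {5}; col 1 has {1,4,6}; box has {2,6} → only 3 remains.
(1,3) = 2: row 1 has {3,5}; col 3 has {1,4}; box has {1,4,5,6} → only 2 remains.
(1,6) = 4: row 1 has {2,3,5}; col 6 has {1,3,5,6}; box has {3,5} → only 4 remains.
(2,1) = 5: row 2 has {6}; col 1 has {1,3,4,6}; box has {2,3,6} → only 5 remains.
(2,3) = 3: row 2 has {5,6}; col 3 has {1,2,4}; box has {1,2,4,5,6} → only 3 remains.
(2,5) = 1: row 2 has {3,5,6}; col 5 has {2,3,4,5}; box has {3,4,5} → only 1 remains.
(2,6) = 2: row 2 has {1,3,5,6}; col 6 has {1,3,4,5,6}; box has {1,3,4,5} → only 2 remains.
(4,3) = 5: row 4 has {1,4,6}; col 3 has {1,2,3,4}; box has {3,4} → only 5 remains.
(4,4) = 2: row 4 has {1,4,5,6}; col 4 has {3,4,5,6}; box has {3,4,5} → only 2 remains.
(5,1) = 2: row 5 has {3,4,5}; col 1 has {1,3,4,5,6}; box has {1,4} → only 2 remains.
(5,2) = 6: row 5 has {2,3,4,5}; col 2 has {2}; box has {1,2,4} → only 6 remains.
(5,4) = 1: row 5 has {2,3,4,5,6}; col 4 has {2,3,4,5,6}; box has {2,3,4,5} → only 1 remains.
(6,2) = 5: row 6 has {1,2,3,4}; col 2 has {2,6}; box has {1,2,4,6} → only 5 remains.

5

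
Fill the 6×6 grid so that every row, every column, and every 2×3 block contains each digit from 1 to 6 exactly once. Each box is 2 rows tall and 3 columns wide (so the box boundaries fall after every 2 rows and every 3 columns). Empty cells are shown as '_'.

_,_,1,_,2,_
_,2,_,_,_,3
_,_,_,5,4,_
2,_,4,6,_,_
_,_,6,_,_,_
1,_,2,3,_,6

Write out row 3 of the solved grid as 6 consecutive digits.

613542

R1C4 = 4: row 1 has {1,2}; col 4 has {3,5,6}; box has {2,3} → only 4 remains.
R1C6 = 5: row 1 has {1,2,4}; col 6 has {3,6}; box has {2,3,4} → only 5 remains.
R2C3 = 5: row 2 has {2,3}; col 3 has {1,2,4,6}; box has {1,2} → only 5 remains.
R2C4 = 1: row 2 has {2,3,5}; col 4 has {3,4,5,6}; box has {2,3,4,5} → only 1 remains.
R2C5 = 6: row 2 has {1,2,3,5}; col 5 has {2,4}; box has {1,2,3,4,5} → only 6 remains.
R3C3 = 3: row 3 has {4,5}; col 3 has {1,2,4,5,6}; box has {2,4} → only 3 remains.
R4C6 = 1: row 4 has {2,4,6}; col 6 has {3,5,6}; box has {4,5,6} → only 1 remains.
R5C4 = 2: row 5 has {6}; col 4 has {1,3,4,5,6}; box has {3,6} → only 2 remains.
R5C6 = 4: row 5 has {2,6}; col 6 has {1,3,5,6}; box has {2,3,6} → only 4 remains.
R6C5 = 5: row 6 has {1,2,3,6}; col 5 has {2,4,6}; box has {2,3,4,6} → only 5 remains.
R2C1 = 4: row 2 has {1,2,3,5,6}; col 1 has {1,2}; box has {1,2,5} → only 4 remains.
R3C1 = 6: row 3 has {3,4,5}; col 1 has {1,2,4}; box has {2,3,4} → only 6 remains.
R3C2 = 1: row 3 has {3,4,5,6}; col 2 has {2}; box has {2,3,4,6} → only 1 remains.
R3C6 = 2: row 3 has {1,3,4,5,6}; col 6 has {1,3,4,5,6}; box has {1,4,5,6} → only 2 remains.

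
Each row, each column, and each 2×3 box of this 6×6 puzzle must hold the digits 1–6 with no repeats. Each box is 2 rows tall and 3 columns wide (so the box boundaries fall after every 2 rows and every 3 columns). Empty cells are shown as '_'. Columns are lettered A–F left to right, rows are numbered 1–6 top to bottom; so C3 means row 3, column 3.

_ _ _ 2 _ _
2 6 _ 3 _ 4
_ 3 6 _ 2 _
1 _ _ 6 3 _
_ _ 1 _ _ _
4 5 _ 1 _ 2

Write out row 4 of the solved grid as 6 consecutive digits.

C2 = 5: row 2 has {2,3,4,6}; col 3 has {1,6}; box has {2,6} → only 5 remains.
E2 = 1: row 2 has {2,3,4,5,6}; col 5 has {2,3}; box has {2,3,4} → only 1 remains.
A3 = 5: row 3 has {2,3,6}; col 1 has {1,2,4}; box has {1,3,6} → only 5 remains.
D3 = 4: row 3 has {2,3,5,6}; col 4 has {1,2,3,6}; box has {2,3,6} → only 4 remains.
F3 = 1: row 3 has {2,3,4,5,6}; col 6 has {2,4}; box has {2,3,4,6} → only 1 remains.
F4 = 5: row 4 has {1,3,6}; col 6 has {1,2,4}; box has {1,2,3,4,6} → only 5 remains.
B5 = 2: row 5 has {1}; col 2 has {3,5,6}; box has {1,4,5} → only 2 remains.
D5 = 5: row 5 has {1,2}; col 4 has {1,2,3,4,6}; box has {1,2} → only 5 remains.
C6 = 3: row 6 has {1,2,4,5}; col 3 has {1,5,6}; box has {1,2,4,5} → only 3 remains.
E6 = 6: row 6 has {1,2,3,4,5}; col 5 has {1,2,3}; box has {1,2,5} → only 6 remains.
A1 = 3: row 1 has {2}; col 1 has {1,2,4,5}; box has {2,5,6} → only 3 remains.
C1 = 4: row 1 has {2,3}; col 3 has {1,3,5,6}; box has {2,3,5,6} → only 4 remains.
E1 = 5: row 1 has {2,3,4}; col 5 has {1,2,3,6}; box has {1,2,3,4} → only 5 remains.
F1 = 6: row 1 has {2,3,4,5}; col 6 has {1,2,4,5}; box has {1,2,3,4,5} → only 6 remains.
B4 = 4: row 4 has {1,3,5,6}; col 2 has {2,3,5,6}; box has {1,3,5,6} → only 4 remains.
C4 = 2: row 4 has {1,3,4,5,6}; col 3 has {1,3,4,5,6}; box has {1,3,4,5,6} → only 2 remains.

142635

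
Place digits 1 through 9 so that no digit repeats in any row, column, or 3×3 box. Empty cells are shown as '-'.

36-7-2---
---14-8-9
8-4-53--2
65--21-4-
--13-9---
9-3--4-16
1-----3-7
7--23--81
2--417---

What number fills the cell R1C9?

4

R1C8 = 5 (sole candidate).
R1C9 = 4: row 1 has {2,3,5,6,7}; col 9 has {1,2,6,7,9}; box has {2,5,8,9} → only 4 remains.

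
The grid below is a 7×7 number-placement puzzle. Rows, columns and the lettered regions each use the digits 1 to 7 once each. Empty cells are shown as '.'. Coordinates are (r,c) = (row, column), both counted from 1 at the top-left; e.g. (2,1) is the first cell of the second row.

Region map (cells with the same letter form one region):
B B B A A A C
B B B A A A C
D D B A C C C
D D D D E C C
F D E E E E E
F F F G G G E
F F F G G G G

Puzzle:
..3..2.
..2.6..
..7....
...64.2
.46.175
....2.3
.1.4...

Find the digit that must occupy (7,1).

2

(2,2) = 5: row 2 has {2,6}; col 2 has {1,4}; region has {2,3,7} → only 5 remains.
(5,4) = 2: row 5 has {1,4,5,6,7}; col 4 has {4,6}; region has {1,3,4,5,6,7} → only 2 remains.
(7,3) = 5: row 7 has {1,4}; col 3 has {2,3,6,7}; region has {1} → only 5 remains.
(1,2) = 6: row 1 has {2,3}; col 2 has {1,4,5}; region has {2,3,5,7} → only 6 remains.
(4,3) = 1: row 4 has {2,4,6}; col 3 has {2,3,5,6,7}; region has {4,6} → only 1 remains.
(5,1) = 3: row 5 has {1,2,4,5,6,7}; col 1 has {}; region has {1,5} → only 3 remains.
(6,2) = 7: row 6 has {2,3}; col 2 has {1,4,5,6}; region has {1,3,5} → only 7 remains.
(6,3) = 4: row 6 has {2,3,7}; col 3 has {1,2,3,5,6,7}; region has {1,3,5,7} → only 4 remains.
(4,2) = 3: row 4 has {1,2,4,6}; col 2 has {1,4,5,6,7}; region has {1,4,6} → only 3 remains.
(4,6) = 5: row 4 has {1,2,3,4,6}; col 6 has {2,7}; region has {2} → only 5 remains.
(6,1) = 6: row 6 has {2,3,4,7}; col 1 has {3}; region has {1,3,4,5,7} → only 6 remains.
(6,6) = 1: row 6 has {2,3,4,6,7}; col 6 has {2,5,7}; region has {2,4} → only 1 remains.
(7,1) = 2: row 7 has {1,4,5}; col 1 has {3,6}; region has {1,3,4,5,6,7} → only 2 remains.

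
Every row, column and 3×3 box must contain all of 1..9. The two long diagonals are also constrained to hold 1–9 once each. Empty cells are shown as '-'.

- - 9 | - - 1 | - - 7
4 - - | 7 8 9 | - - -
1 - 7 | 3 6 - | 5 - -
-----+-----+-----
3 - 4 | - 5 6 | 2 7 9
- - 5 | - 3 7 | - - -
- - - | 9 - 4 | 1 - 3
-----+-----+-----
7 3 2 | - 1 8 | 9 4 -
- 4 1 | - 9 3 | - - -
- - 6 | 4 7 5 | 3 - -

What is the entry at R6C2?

7

R2C3 = 3 (sole candidate).
R2C7 = 6 (sole candidate).
R2C8 = 1 (sole candidate).
R2C9 = 2 (sole candidate).
R3C6 = 2 (sole candidate).
R6C3 = 8 (sole candidate).
R6C5 = 2 (sole candidate).
R7C4 = 6 (sole candidate).
R7C9 = 5 (sole candidate).
R8C4 = 2 (sole candidate).
R9C1 = 8 (sole candidate).
R9C2 = 9 (sole candidate).
R9C8 = 2 (sole candidate).
R9C9 = 1 (sole candidate).
R1C4 = 5 (sole candidate).
R1C5 = 4 (sole candidate).
R1C7 = 8 (sole candidate).
R1C8 = 3 (sole candidate).
R2C2 = 5 (sole candidate).
R3C2 = 8 (sole candidate).
R3C8 = 9 (sole candidate).
R3C9 = 4 (sole candidate).
R4C2 = 1 (sole candidate).
R4C4 = 8 (sole candidate).
R5C4 = 1 (sole candidate).
R5C7 = 4 (sole candidate).
R6C1 = 6 (sole candidate).
R6C2 = 7: row 6 has {1,2,3,4,6,8,9}; col 2 has {1,3,4,5,8,9}; box has {1,3,4,5,6,8} → only 7 remains.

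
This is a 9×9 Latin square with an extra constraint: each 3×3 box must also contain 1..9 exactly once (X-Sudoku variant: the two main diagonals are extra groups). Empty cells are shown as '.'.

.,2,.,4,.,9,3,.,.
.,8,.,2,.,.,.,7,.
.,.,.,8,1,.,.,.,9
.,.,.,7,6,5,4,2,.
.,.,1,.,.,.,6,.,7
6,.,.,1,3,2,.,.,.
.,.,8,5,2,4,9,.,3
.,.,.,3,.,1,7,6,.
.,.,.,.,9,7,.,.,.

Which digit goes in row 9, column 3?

2

row 1, column 9 = 6: row 1 has {2,3,4,9}; col 9 has {3,7,9}; box has {3,7,9}; anti-diagonal has {1,5,7,8} → only 6 remains.
row 2, column 5 = 5: row 2 has {2,7,8}; col 5 has {1,2,3,6,9}; box has {1,2,4,8,9} → only 5 remains.
row 2, column 7 = 1: row 2 has {2,5,7,8}; col 7 has {3,4,6,7,9}; box has {3,6,7,9} → only 1 remains.
row 2, column 9 = 4: row 2 has {1,2,5,7,8}; col 9 has {3,6,7,9}; box has {1,3,6,7,9} → only 4 remains.
row 3, column 7 = 2: row 3 has {1,8,9}; col 7 has {1,3,4,6,7,9}; box has {1,3,4,6,7,9}; anti-diagonal has {1,5,6,7,8} → only 2 remains.
row 3, column 8 = 5: row 3 has {1,2,8,9}; col 8 has {2,6,7}; box has {1,2,3,4,6,7,9} → only 5 remains.
row 5, column 4 = 9: row 5 has {1,6,7}; col 4 has {1,2,3,4,5,7,8}; box has {1,2,3,5,6,7} → only 9 remains.
row 5, column 5 = 4: row 5 has {1,6,7,9}; col 5 has {1,2,3,5,6,9}; box has {1,2,3,5,6,7,9}; main diagonal has {2,6,7,8,9}; anti-diagonal has {1,2,5,6,7,8} → only 4 remains.
row 5, column 6 = 8: row 5 has {1,4,6,7,9}; col 6 has {1,2,4,5,7,9}; box has {1,2,3,4,5,6,7,9} → only 8 remains.
row 5, column 8 = 3: row 5 has {1,4,6,7,8,9}; col 8 has {2,5,6,7}; box has {2,4,6,7} → only 3 remains.
row 7, column 8 = 1: row 7 has {2,3,4,5,8,9}; col 8 has {2,3,5,6,7}; box has {3,6,7,9} → only 1 remains.
row 8, column 2 = 9: row 8 has {1,3,6,7}; col 2 has {2,8}; box has {8}; anti-diagonal has {1,2,4,5,6,7,8} → only 9 remains.
row 8, column 5 = 8: row 8 has {1,3,6,7,9}; col 5 has {1,2,3,4,5,6,9}; box has {1,2,3,4,5,7,9} → only 8 remains.
row 9, column 1 = 3: row 9 has {7,9}; col 1 has {6}; box has {8,9}; anti-diagonal has {1,2,4,5,6,7,8,9} → only 3 remains.
row 9, column 4 = 6: row 9 has {3,7,9}; col 4 has {1,2,3,4,5,7,8,9}; box has {1,2,3,4,5,7,8,9} → only 6 remains.
row 9, column 9 = 5: row 9 has {3,6,7,9}; col 9 has {3,4,6,7,9}; box has {1,3,6,7,9}; main diagonal has {2,4,6,7,8,9} → only 5 remains.
row 1, column 1 = 1: row 1 has {2,3,4,6,9}; col 1 has {3,6}; box has {2,8}; main diagonal has {2,4,5,6,7,8,9} → only 1 remains.
row 1, column 5 = 7: row 1 has {1,2,3,4,6,9}; col 5 has {1,2,3,4,5,6,8,9}; box has {1,2,4,5,8,9} → only 7 remains.
row 1, column 8 = 8: row 1 has {1,2,3,4,6,7,9}; col 8 has {1,2,3,5,6,7}; box has {1,2,3,4,5,6,7,9} → only 8 remains.
row 2, column 1 = 9: row 2 has {1,2,4,5,7,8}; col 1 has {1,3,6}; box has {1,2,8} → only 9 remains.
row 3, column 3 = 3: row 3 has {1,2,5,8,9}; col 3 has {1,8}; box has {1,2,8,9}; main diagonal has {1,2,4,5,6,7,8,9} → only 3 remains.
row 3, column 6 = 6: row 3 has {1,2,3,5,8,9}; col 6 has {1,2,4,5,7,8,9}; box has {1,2,4,5,7,8,9} → only 6 remains.
row 4, column 1 = 8: row 4 has {2,4,5,6,7}; col 1 has {1,3,6,9}; box has {1,6} → only 8 remains.
row 4, column 2 = 3: row 4 has {2,4,5,6,7,8}; col 2 has {2,8,9}; box has {1,6,8} → only 3 remains.
row 4, column 3 = 9: row 4 has {2,3,4,5,6,7,8}; col 3 has {1,3,8}; box has {1,3,6,8} → only 9 remains.
row 4, column 9 = 1: row 4 has {2,3,4,5,6,7,8,9}; col 9 has {3,4,5,6,7,9}; box has {2,3,4,6,7} → only 1 remains.
row 5, column 2 = 5: row 5 has {1,3,4,6,7,8,9}; col 2 has {2,3,8,9}; box has {1,3,6,8,9} → only 5 remains.
row 6, column 8 = 9: row 6 has {1,2,3,6}; col 8 has {1,2,3,5,6,7,8}; box has {1,2,3,4,6,7} → only 9 remains.
row 6, column 9 = 8: row 6 has {1,2,3,6,9}; col 9 has {1,3,4,5,6,7,9}; box has {1,2,3,4,6,7,9} → only 8 remains.
row 7, column 1 = 7: row 7 has {1,2,3,4,5,8,9}; col 1 has {1,3,6,8,9}; box has {3,8,9} → only 7 remains.
row 7, column 2 = 6: row 7 has {1,2,3,4,5,7,8,9}; col 2 has {2,3,5,8,9}; box has {3,7,8,9} → only 6 remains.
row 8, column 9 = 2: row 8 has {1,3,6,7,8,9}; col 9 has {1,3,4,5,6,7,8,9}; box has {1,3,5,6,7,9} → only 2 remains.
row 9, column 7 = 8: row 9 has {3,5,6,7,9}; col 7 has {1,2,3,4,6,7,9}; box has {1,2,3,5,6,7,9} → only 8 remains.
row 9, column 8 = 4: row 9 has {3,5,6,7,8,9}; col 8 has {1,2,3,5,6,7,8,9}; box has {1,2,3,5,6,7,8,9} → only 4 remains.
row 1, column 3 = 5: row 1 has {1,2,3,4,6,7,8,9}; col 3 has {1,3,8,9}; box has {1,2,3,8,9} → only 5 remains.
row 2, column 3 = 6: row 2 has {1,2,4,5,7,8,9}; col 3 has {1,3,5,8,9}; box has {1,2,3,5,8,9} → only 6 remains.
row 2, column 6 = 3: row 2 has {1,2,4,5,6,7,8,9}; col 6 has {1,2,4,5,6,7,8,9}; box has {1,2,4,5,6,7,8,9} → only 3 remains.
row 3, column 1 = 4: row 3 has {1,2,3,5,6,8,9}; col 1 has {1,3,6,7,8,9}; box has {1,2,3,5,6,8,9} → only 4 remains.
row 3, column 2 = 7: row 3 has {1,2,3,4,5,6,8,9}; col 2 has {2,3,5,6,8,9}; box has {1,2,3,4,5,6,8,9} → only 7 remains.
row 5, column 1 = 2: row 5 has {1,3,4,5,6,7,8,9}; col 1 has {1,3,4,6,7,8,9}; box has {1,3,5,6,8,9} → only 2 remains.
row 6, column 2 = 4: row 6 has {1,2,3,6,8,9}; col 2 has {2,3,5,6,7,8,9}; box has {1,2,3,5,6,8,9} → only 4 remains.
row 6, column 3 = 7: row 6 has {1,2,3,4,6,8,9}; col 3 has {1,3,5,6,8,9}; box has {1,2,3,4,5,6,8,9} → only 7 remains.
row 6, column 7 = 5: row 6 has {1,2,3,4,6,7,8,9}; col 7 has {1,2,3,4,6,7,8,9}; box has {1,2,3,4,6,7,8,9} → only 5 remains.
row 8, column 1 = 5: row 8 has {1,2,3,6,7,8,9}; col 1 has {1,2,3,4,6,7,8,9}; box has {3,6,7,8,9} → only 5 remains.
row 8, column 3 = 4: row 8 has {1,2,3,5,6,7,8,9}; col 3 has {1,3,5,6,7,8,9}; box has {3,5,6,7,8,9} → only 4 remains.
row 9, column 2 = 1: row 9 has {3,4,5,6,7,8,9}; col 2 has {2,3,4,5,6,7,8,9}; box has {3,4,5,6,7,8,9} → only 1 remains.
row 9, column 3 = 2: row 9 has {1,3,4,5,6,7,8,9}; col 3 has {1,3,4,5,6,7,8,9}; box has {1,3,4,5,6,7,8,9} → only 2 remains.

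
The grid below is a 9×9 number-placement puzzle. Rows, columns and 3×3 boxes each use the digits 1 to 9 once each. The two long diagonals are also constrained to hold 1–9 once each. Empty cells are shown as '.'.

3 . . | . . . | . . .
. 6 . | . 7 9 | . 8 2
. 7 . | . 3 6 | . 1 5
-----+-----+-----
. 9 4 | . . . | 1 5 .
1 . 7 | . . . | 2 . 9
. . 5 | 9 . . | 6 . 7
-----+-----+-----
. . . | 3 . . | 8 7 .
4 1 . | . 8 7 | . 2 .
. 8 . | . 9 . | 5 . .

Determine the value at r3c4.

8

r2c1 = 5: row 2 has {2,6,7,8,9}; col 1 has {1,3,4}; box has {3,6,7} → only 5 remains.
r2c3 = 1: row 2 has {2,5,6,7,8,9}; col 3 has {4,5,7}; box has {3,5,6,7} → only 1 remains.
r2c4 = 4: row 2 has {1,2,5,6,7,8,9}; col 4 has {3,9}; box has {3,6,7,9} → only 4 remains.
r2c7 = 3: row 2 has {1,2,4,5,6,7,8,9}; col 7 has {1,2,5,6,8}; box has {1,2,5,8} → only 3 remains.
r3c3 = 9: row 3 has {1,3,5,6,7}; col 3 has {1,4,5,7}; box has {1,3,5,6,7}; main diagonal has {2,3,6,8} → only 9 remains.
r3c7 = 4: row 3 has {1,3,5,6,7,9}; col 7 has {1,2,3,5,6,8}; box has {1,2,3,5,8}; anti-diagonal has {1,8,9} → only 4 remains.
r4c4 = 7: row 4 has {1,4,5,9}; col 4 has {3,4,9}; box has {9}; main diagonal has {2,3,6,8,9} → only 7 remains.
r5c2 = 3: row 5 has {1,2,7,9}; col 2 has {1,6,7,8,9}; box has {1,4,5,7,9} → only 3 remains.
r5c5 = 5: row 5 has {1,2,3,7,9}; col 5 has {3,7,8,9}; box has {7,9}; main diagonal has {2,3,6,7,8,9}; anti-diagonal has {1,4,8,9} → only 5 remains.
r5c8 = 4: row 5 has {1,2,3,5,7,9}; col 8 has {1,2,5,7,8}; box has {1,2,5,6,7,9} → only 4 remains.
r6c2 = 2: row 6 has {5,6,7,9}; col 2 has {1,3,6,7,8,9}; box has {1,3,4,5,7,9} → only 2 remains.
r6c8 = 3: row 6 has {2,5,6,7,9}; col 8 has {1,2,4,5,7,8}; box has {1,2,4,5,6,7,9} → only 3 remains.
r7c2 = 5: row 7 has {3,7,8}; col 2 has {1,2,3,6,7,8,9}; box has {1,4,8} → only 5 remains.
r8c7 = 9: row 8 has {1,2,4,7,8}; col 7 has {1,2,3,4,5,6,8}; box has {2,5,7,8} → only 9 remains.
r9c8 = 6: row 9 has {5,8,9}; col 8 has {1,2,3,4,5,7,8}; box has {2,5,7,8,9} → only 6 remains.
r1c2 = 4: row 1 has {3}; col 2 has {1,2,3,5,6,7,8,9}; box has {1,3,5,6,7,9} → only 4 remains.
r1c7 = 7: row 1 has {3,4}; col 7 has {1,2,3,4,5,6,8,9}; box has {1,2,3,4,5,8} → only 7 remains.
r1c8 = 9: row 1 has {3,4,7}; col 8 has {1,2,3,4,5,6,7,8}; box has {1,2,3,4,5,7,8} → only 9 remains.
r1c9 = 6: row 1 has {3,4,7,9}; col 9 has {2,5,7,9}; box has {1,2,3,4,5,7,8,9}; anti-diagonal has {1,4,5,8,9} → only 6 remains.
r4c9 = 8: row 4 has {1,4,5,7,9}; col 9 has {2,5,6,7,9}; box has {1,2,3,4,5,6,7,9} → only 8 remains.
r5c6 = 8: row 5 has {1,2,3,4,5,7,9}; col 6 has {6,7,9}; box has {5,7,9} → only 8 remains.
r6c1 = 8: row 6 has {2,3,5,6,7,9}; col 1 has {1,3,4,5}; box has {1,2,3,4,5,7,9} → only 8 remains.
r7c3 = 2: row 7 has {3,5,7,8}; col 3 has {1,4,5,7,9}; box has {1,4,5,8}; anti-diagonal has {1,4,5,6,8,9} → only 2 remains.
r8c9 = 3: row 8 has {1,2,4,7,8,9}; col 9 has {2,5,6,7,8,9}; box has {2,5,6,7,8,9} → only 3 remains.
r9c1 = 7: row 9 has {5,6,8,9}; col 1 has {1,3,4,5,8}; box has {1,2,4,5,8}; anti-diagonal has {1,2,4,5,6,8,9} → only 7 remains.
r9c3 = 3: row 9 has {5,6,7,8,9}; col 3 has {1,2,4,5,7,9}; box has {1,2,4,5,7,8} → only 3 remains.
r1c3 = 8: row 1 has {3,4,6,7,9}; col 3 has {1,2,3,4,5,7,9}; box has {1,3,4,5,6,7,9} → only 8 remains.
r3c1 = 2: row 3 has {1,3,4,5,6,7,9}; col 1 has {1,3,4,5,7,8}; box has {1,3,4,5,6,7,8,9} → only 2 remains.
r3c4 = 8: row 3 has {1,2,3,4,5,6,7,9}; col 4 has {3,4,7,9}; box has {3,4,6,7,9} → only 8 remains.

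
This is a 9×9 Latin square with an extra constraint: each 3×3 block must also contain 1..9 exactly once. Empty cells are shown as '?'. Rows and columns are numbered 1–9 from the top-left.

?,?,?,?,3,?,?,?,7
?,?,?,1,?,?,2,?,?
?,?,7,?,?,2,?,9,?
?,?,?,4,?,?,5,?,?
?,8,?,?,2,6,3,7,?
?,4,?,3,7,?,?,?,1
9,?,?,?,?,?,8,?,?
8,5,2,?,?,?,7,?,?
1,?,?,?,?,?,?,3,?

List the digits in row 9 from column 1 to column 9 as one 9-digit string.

174298635

row 5, column 1 = 5 (sole candidate).
row 5, column 4 = 9 (sole candidate).
row 5, column 9 = 4 (sole candidate).
row 8, column 4 = 6 (sole candidate).
row 8, column 9 = 9 (sole candidate).
row 5, column 3 = 1 (sole candidate).
row 2, column 6 = 7 (hidden single in row 2).
row 6, column 6 = 5 (hidden single in row 6).
row 6, column 8 = 8 (hidden single in row 6).
row 6, column 1 = 2 (hidden single in row 6).
row 1, column 2 = 2 (hidden single in row 1).
row 8, column 6 = 3 (hidden single in row 8).
row 4, column 1 = 7 (hidden single in column 1).
row 3, column 2 = 1 (hidden single in column 2).
row 1, column 7 = 1 (hidden single in column 7).
row 6, column 7 = 9 (hidden single in column 7).
row 6, column 3 = 6 (sole candidate).
row 9, column 3 = 4: row 9 has {1,3}; col 3 has {1,2,6,7}; box has {1,2,5,8,9} → only 4 remains.
row 9, column 7 = 6: row 9 has {1,3,4}; col 7 has {1,2,3,5,7,8,9}; box has {3,7,8,9} → only 6 remains.
row 3, column 7 = 4 (sole candidate).
row 7, column 3 = 3 (sole candidate).
row 9, column 2 = 7: row 9 has {1,3,4,6}; col 2 has {1,2,4,5,8}; box has {1,2,3,4,5,8,9} → only 7 remains.
row 4, column 3 = 9 (sole candidate).
row 7, column 2 = 6 (sole candidate).
row 4, column 2 = 3 (sole candidate).
row 2, column 2 = 9 (sole candidate).
row 1, column 6 = 9 (hidden single in row 1).
row 9, column 6 = 8: row 9 has {1,3,4,6,7}; col 6 has {2,3,5,6,7,9}; box has {3,6} → only 8 remains.
row 4, column 6 = 1 (sole candidate).
row 7, column 6 = 4 (sole candidate).
row 8, column 5 = 1 (sole candidate).
row 8, column 8 = 4 (sole candidate).
row 4, column 5 = 8 (sole candidate).
row 7, column 5 = 5 (sole candidate).
row 7, column 9 = 2 (sole candidate).
row 9, column 4 = 2: row 9 has {1,3,4,6,7,8}; col 4 has {1,3,4,6,9}; box has {1,3,4,5,6,8} → only 2 remains.
row 9, column 5 = 9: row 9 has {1,2,3,4,6,7,8}; col 5 has {1,2,3,5,7,8}; box has {1,2,3,4,5,6,8} → only 9 remains.
row 9, column 9 = 5: row 9 has {1,2,3,4,6,7,8,9}; col 9 has {1,2,4,7,9}; box has {2,3,4,6,7,8,9} → only 5 remains.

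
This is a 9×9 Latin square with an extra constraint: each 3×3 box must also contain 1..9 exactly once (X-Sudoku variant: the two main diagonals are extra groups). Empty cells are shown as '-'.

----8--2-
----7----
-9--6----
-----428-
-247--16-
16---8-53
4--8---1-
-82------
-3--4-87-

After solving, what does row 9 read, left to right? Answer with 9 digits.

r5c9 = 9: row 5 has {1,2,4,6,7}; col 9 has {3}; box has {1,2,3,5,6,8} → only 9 remains.
r4c9 = 7: row 4 has {2,4,8}; col 9 has {3,9}; box has {1,2,3,5,6,8,9} → only 7 remains.
r6c7 = 4: row 6 has {1,3,5,6,8}; col 7 has {1,2,8}; box has {1,2,3,5,6,7,8,9} → only 4 remains.
r4c2 = 5: row 4 has {2,4,7,8}; col 2 has {2,3,6,8,9}; box has {1,2,4,6} → only 5 remains.
r7c2 = 7: row 7 has {1,4,8}; col 2 has {2,3,5,6,8,9}; box has {2,3,4,8} → only 7 remains.
r4c4 = 6: in row 4, 6 can only go here (every other open cell in that row sees a 6).
r4c5 = 1: in row 4, 1 can only go here (every other open cell in that row sees a 1).
r5c1 = 8: in row 5, 8 can only go here (every other open cell in that row sees an 8).
r3c9 = 8: in row 3, 8 can only go here (every other open cell in that row sees an 8).
r2c3 = 8: in row 2, 8 can only go here (every other open cell in that row sees an 8).
r6c3 = 7: in row 6, 7 can only go here (every other open cell in that row sees a 7).
r8c6 = 7: in row 8, 7 can only go here (every other open cell in that row sees a 7).
r8c4 = 1: in row 8, 1 can only go here (every other open cell in that row sees a 1).
r9c3 = 1: in row 9, 1 can only go here (every other open cell in that row sees a 1).
r3c6 = 1: in row 3, 1 can only go here (every other open cell in that row sees a 1).
r2c2 = 1: in main diagonal, 1 can only go here (every other open cell in that diagonal sees a 1).
r9c9 = 2: in main diagonal, 2 can only go here (every other open cell in that diagonal sees a 2).
r1c1 = 7: in main diagonal, 7 can only go here (every other open cell in that diagonal sees a 7).
r1c2 = 4: row 1 has {2,7,8}; col 2 has {1,2,3,5,6,7,8,9}; box has {1,7,8,9} → only 4 remains.
r1c9 = 1: in row 1, 1 can only go here (every other open cell in that row sees a 1).
r3c7 = 7: in row 3, 7 can only go here (every other open cell in that row sees a 7).
r8c8 = 4: in main diagonal, 4 can only go here (every other open cell in that diagonal sees a 4).
r3c8 = 3: row 3 has {1,6,7,8,9}; col 8 has {1,2,4,5,6,7,8}; box has {1,2,7,8} → only 3 remains.
r2c8 = 9: row 2 has {1,7,8}; col 8 has {1,2,3,4,5,6,7,8}; box has {1,2,3,7,8}; anti-diagonal has {1,4,7,8} → only 9 remains.
r3c3 = 5: row 3 has {1,3,6,7,8,9}; col 3 has {1,2,4,7,8}; box has {1,4,7,8,9}; main diagonal has {1,2,4,6,7,8} → only 5 remains.
r5c5 = 3: row 5 has {1,2,4,6,7,8,9}; col 5 has {1,4,6,7,8}; box has {1,4,6,7,8}; main diagonal has {1,2,4,5,6,7,8}; anti-diagonal has {1,4,7,8,9} → only 3 remains.
r5c6 = 5: row 5 has {1,2,3,4,6,7,8,9}; col 6 has {1,4,7,8}; box has {1,3,4,6,7,8} → only 5 remains.
r6c4 = 2: row 6 has {1,3,4,5,6,7,8}; col 4 has {1,6,7,8}; box has {1,3,4,5,6,7,8}; anti-diagonal has {1,3,4,7,8,9} → only 2 remains.
r6c5 = 9: row 6 has {1,2,3,4,5,6,7,8}; col 5 has {1,3,4,6,7,8}; box has {1,2,3,4,5,6,7,8} → only 9 remains.
r7c3 = 6: row 7 has {1,4,7,8}; col 3 has {1,2,4,5,7,8}; box has {1,2,3,4,7,8}; anti-diagonal has {1,2,3,4,7,8,9} → only 6 remains.
r7c7 = 9: row 7 has {1,4,6,7,8}; col 7 has {1,2,4,7,8}; box has {1,2,4,7,8}; main diagonal has {1,2,3,4,5,6,7,8} → only 9 remains.
r7c9 = 5: row 7 has {1,4,6,7,8,9}; col 9 has {1,2,3,7,8,9}; box has {1,2,4,7,8,9} → only 5 remains.
r8c5 = 5: row 8 has {1,2,4,7,8}; col 5 has {1,3,4,6,7,8,9}; box has {1,4,7,8} → only 5 remains.
r8c9 = 6: row 8 has {1,2,4,5,7,8}; col 9 has {1,2,3,5,7,8,9}; box has {1,2,4,5,7,8,9} → only 6 remains.
r9c1 = 5: row 9 has {1,2,3,4,7,8}; col 1 has {1,4,7,8}; box has {1,2,3,4,6,7,8}; anti-diagonal has {1,2,3,4,6,7,8,9} → only 5 remains.
r9c4 = 9: row 9 has {1,2,3,4,5,7,8}; col 4 has {1,2,6,7,8}; box has {1,4,5,7,8} → only 9 remains.
r9c6 = 6: row 9 has {1,2,3,4,5,7,8,9}; col 6 has {1,4,5,7,8}; box has {1,4,5,7,8,9} → only 6 remains.

531946872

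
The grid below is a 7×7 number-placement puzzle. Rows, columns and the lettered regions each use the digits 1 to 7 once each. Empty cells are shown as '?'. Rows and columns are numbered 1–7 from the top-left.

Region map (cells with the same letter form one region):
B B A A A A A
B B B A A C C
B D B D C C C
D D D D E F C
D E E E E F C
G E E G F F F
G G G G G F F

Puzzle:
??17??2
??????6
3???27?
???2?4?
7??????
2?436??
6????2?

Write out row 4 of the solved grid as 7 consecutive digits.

R4C5 = 7: in row 4, 7 can only go here (every other open cell in that row sees a 7).
R5C7 = 4 (hidden single in row 5).
R6C7 = 7 (hidden single in row 6).
R7C7 = 3 (hidden single in row 7).
R1C6 = 6 (hidden single in column 6).
R1C5 = 3 (hidden single in row 1).
R2C6 = 3 (hidden single in row 2).
R3C3 = 6 (hidden single in region B).
R4C2 = 6: in row 4, 6 can only go here (every other open cell in that row sees a 6).
R4C3 = 3: in row 4, 3 can only go here (every other open cell in that row sees a 3).
R5C2 = 3 (hidden single in row 5).
R5C4 = 6 (hidden single in row 5).
R5C3 = 2 (hidden single in row 5).
R2C2 = 2 (hidden single in row 2).
R2C1 = 1 (hidden single in row 2).
R2C3 = 7 (hidden single in row 2).
R4C1 = 5: row 4 has {2,3,4,6,7}; col 1 has {1,2,3,6,7}; region has {2,3,6,7} → only 5 remains.
R4C7 = 1: row 4 has {2,3,4,5,6,7}; col 7 has {2,3,4,6,7}; region has {2,3,4,6,7} → only 1 remains.

5632741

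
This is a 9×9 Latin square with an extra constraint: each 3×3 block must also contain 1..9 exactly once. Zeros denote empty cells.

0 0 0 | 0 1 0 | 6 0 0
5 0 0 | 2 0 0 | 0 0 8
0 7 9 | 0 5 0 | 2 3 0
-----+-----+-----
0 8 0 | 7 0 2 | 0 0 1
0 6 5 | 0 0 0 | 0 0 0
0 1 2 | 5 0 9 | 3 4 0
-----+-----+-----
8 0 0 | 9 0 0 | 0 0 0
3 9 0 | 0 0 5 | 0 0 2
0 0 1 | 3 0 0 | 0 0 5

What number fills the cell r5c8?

2

r3c9 = 4 (sole candidate).
r6c1 = 7 (sole candidate).
r6c9 = 6 (sole candidate).
r6c5 = 8 (sole candidate).
r1c8 = 5 (hidden single in row 1).
r4c8 = 9 (sole candidate).
r5c9 = 7 (sole candidate).
r7c9 = 3 (sole candidate).
r1c9 = 9 (sole candidate).
r4c1 = 4 (sole candidate).
r4c3 = 3 (sole candidate).
r4c5 = 6 (sole candidate).
r4c7 = 5 (sole candidate).
r5c1 = 9 (sole candidate).
r5c7 = 8 (sole candidate).
r5c8 = 2: row 5 has {5,6,7,8,9}; col 8 has {3,4,5,9}; box has {1,3,4,5,6,7,8,9} → only 2 remains.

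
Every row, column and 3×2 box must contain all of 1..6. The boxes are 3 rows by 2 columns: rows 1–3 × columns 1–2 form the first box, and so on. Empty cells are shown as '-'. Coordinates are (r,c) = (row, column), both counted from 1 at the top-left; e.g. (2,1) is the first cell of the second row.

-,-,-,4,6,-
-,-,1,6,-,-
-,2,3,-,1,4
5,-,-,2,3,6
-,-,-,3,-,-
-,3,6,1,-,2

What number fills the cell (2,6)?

(3,1) = 6 (sole candidate).
(3,4) = 5 (sole candidate).
(4,3) = 4 (sole candidate).
(5,3) = 5 (sole candidate).
(5,5) = 4 (sole candidate).
(5,6) = 1 (sole candidate).
(6,1) = 4 (sole candidate).
(6,5) = 5 (sole candidate).
(1,3) = 2 (sole candidate).
(2,1) = 3 (sole candidate).
(2,5) = 2 (sole candidate).
(2,6) = 5: row 2 has {1,2,3,6}; col 6 has {1,2,4,6}; box has {1,2,4,6} → only 5 remains.

5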